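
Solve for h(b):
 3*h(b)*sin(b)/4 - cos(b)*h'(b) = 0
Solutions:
 h(b) = C1/cos(b)^(3/4)


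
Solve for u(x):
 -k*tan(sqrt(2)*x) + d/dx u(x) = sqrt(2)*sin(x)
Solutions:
 u(x) = C1 - sqrt(2)*k*log(cos(sqrt(2)*x))/2 - sqrt(2)*cos(x)


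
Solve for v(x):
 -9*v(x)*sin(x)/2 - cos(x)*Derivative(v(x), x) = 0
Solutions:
 v(x) = C1*cos(x)^(9/2)


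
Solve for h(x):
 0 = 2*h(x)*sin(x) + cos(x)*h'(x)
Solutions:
 h(x) = C1*cos(x)^2


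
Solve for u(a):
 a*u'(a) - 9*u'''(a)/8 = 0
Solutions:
 u(a) = C1 + Integral(C2*airyai(2*3^(1/3)*a/3) + C3*airybi(2*3^(1/3)*a/3), a)


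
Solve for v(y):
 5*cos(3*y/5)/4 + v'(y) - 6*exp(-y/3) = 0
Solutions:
 v(y) = C1 - 25*sin(3*y/5)/12 - 18*exp(-y/3)


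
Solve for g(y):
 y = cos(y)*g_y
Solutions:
 g(y) = C1 + Integral(y/cos(y), y)


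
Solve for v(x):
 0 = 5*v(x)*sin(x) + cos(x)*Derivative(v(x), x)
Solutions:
 v(x) = C1*cos(x)^5


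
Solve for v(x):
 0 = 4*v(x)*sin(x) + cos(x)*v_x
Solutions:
 v(x) = C1*cos(x)^4


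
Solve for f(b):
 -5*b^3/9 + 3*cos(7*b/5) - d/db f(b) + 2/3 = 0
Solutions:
 f(b) = C1 - 5*b^4/36 + 2*b/3 + 15*sin(7*b/5)/7


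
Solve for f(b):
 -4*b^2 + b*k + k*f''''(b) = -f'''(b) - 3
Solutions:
 f(b) = C1 + C2*b + C3*b^2 + C4*exp(-b/k) + b^5/15 - 3*b^4*k/8 + b^3*(3*k^2 - 1)/2


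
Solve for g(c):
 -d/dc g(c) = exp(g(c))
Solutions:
 g(c) = log(1/(C1 + c))


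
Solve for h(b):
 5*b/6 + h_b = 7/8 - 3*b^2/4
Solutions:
 h(b) = C1 - b^3/4 - 5*b^2/12 + 7*b/8


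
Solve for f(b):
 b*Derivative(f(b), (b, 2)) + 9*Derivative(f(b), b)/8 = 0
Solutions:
 f(b) = C1 + C2/b^(1/8)


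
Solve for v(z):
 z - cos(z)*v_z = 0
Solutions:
 v(z) = C1 + Integral(z/cos(z), z)


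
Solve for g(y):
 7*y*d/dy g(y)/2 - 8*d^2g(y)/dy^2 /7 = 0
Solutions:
 g(y) = C1 + C2*erfi(7*sqrt(2)*y/8)


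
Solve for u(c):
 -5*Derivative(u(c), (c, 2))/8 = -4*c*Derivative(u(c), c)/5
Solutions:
 u(c) = C1 + C2*erfi(4*c/5)


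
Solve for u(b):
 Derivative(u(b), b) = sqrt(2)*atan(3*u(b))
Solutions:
 Integral(1/atan(3*_y), (_y, u(b))) = C1 + sqrt(2)*b


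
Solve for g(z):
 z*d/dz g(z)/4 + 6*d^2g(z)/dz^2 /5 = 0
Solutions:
 g(z) = C1 + C2*erf(sqrt(15)*z/12)


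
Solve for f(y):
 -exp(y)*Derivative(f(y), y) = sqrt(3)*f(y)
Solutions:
 f(y) = C1*exp(sqrt(3)*exp(-y))


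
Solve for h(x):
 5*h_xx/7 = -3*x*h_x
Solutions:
 h(x) = C1 + C2*erf(sqrt(210)*x/10)


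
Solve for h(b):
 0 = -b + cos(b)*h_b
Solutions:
 h(b) = C1 + Integral(b/cos(b), b)


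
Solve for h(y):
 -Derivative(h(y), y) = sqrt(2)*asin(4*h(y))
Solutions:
 Integral(1/asin(4*_y), (_y, h(y))) = C1 - sqrt(2)*y


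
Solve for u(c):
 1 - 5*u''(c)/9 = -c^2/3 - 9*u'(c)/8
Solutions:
 u(c) = C1 + C2*exp(81*c/40) - 8*c^3/81 - 320*c^2/2187 - 183064*c/177147


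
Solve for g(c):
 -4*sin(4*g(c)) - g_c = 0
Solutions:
 g(c) = -acos((-C1 - exp(32*c))/(C1 - exp(32*c)))/4 + pi/2
 g(c) = acos((-C1 - exp(32*c))/(C1 - exp(32*c)))/4


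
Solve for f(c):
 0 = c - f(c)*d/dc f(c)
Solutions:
 f(c) = -sqrt(C1 + c^2)
 f(c) = sqrt(C1 + c^2)


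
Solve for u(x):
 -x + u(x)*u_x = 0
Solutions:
 u(x) = -sqrt(C1 + x^2)
 u(x) = sqrt(C1 + x^2)


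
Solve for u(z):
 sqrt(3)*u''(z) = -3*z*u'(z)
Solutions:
 u(z) = C1 + C2*erf(sqrt(2)*3^(1/4)*z/2)


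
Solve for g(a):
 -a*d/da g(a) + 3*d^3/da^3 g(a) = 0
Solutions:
 g(a) = C1 + Integral(C2*airyai(3^(2/3)*a/3) + C3*airybi(3^(2/3)*a/3), a)


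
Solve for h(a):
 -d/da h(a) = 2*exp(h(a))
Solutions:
 h(a) = log(1/(C1 + 2*a))


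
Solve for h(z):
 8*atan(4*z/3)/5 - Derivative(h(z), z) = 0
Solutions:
 h(z) = C1 + 8*z*atan(4*z/3)/5 - 3*log(16*z^2 + 9)/5


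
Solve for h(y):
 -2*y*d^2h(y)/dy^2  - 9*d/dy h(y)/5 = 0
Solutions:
 h(y) = C1 + C2*y^(1/10)


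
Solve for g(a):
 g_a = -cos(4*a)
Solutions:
 g(a) = C1 - sin(4*a)/4


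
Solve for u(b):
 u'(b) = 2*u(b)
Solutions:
 u(b) = C1*exp(2*b)


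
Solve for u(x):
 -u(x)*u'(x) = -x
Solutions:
 u(x) = -sqrt(C1 + x^2)
 u(x) = sqrt(C1 + x^2)


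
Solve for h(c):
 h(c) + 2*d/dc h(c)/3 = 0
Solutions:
 h(c) = C1*exp(-3*c/2)


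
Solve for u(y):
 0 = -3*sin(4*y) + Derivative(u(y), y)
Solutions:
 u(y) = C1 - 3*cos(4*y)/4


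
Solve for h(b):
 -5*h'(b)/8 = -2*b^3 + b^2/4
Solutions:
 h(b) = C1 + 4*b^4/5 - 2*b^3/15


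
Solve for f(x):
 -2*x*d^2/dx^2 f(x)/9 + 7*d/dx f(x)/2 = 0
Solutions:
 f(x) = C1 + C2*x^(67/4)


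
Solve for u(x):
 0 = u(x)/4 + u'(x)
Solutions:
 u(x) = C1*exp(-x/4)


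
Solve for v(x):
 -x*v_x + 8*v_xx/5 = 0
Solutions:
 v(x) = C1 + C2*erfi(sqrt(5)*x/4)


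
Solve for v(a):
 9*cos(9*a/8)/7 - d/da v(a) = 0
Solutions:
 v(a) = C1 + 8*sin(9*a/8)/7


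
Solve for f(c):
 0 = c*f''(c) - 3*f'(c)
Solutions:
 f(c) = C1 + C2*c^4


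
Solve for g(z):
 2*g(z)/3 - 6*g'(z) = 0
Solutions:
 g(z) = C1*exp(z/9)


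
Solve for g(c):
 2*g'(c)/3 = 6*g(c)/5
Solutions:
 g(c) = C1*exp(9*c/5)


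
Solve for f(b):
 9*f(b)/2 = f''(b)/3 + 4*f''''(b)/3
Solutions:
 f(b) = C1*exp(-sqrt(2)*b*sqrt(-1 + sqrt(217))/4) + C2*exp(sqrt(2)*b*sqrt(-1 + sqrt(217))/4) + C3*sin(sqrt(2)*b*sqrt(1 + sqrt(217))/4) + C4*cos(sqrt(2)*b*sqrt(1 + sqrt(217))/4)


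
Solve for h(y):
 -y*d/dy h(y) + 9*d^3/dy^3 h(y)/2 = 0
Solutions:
 h(y) = C1 + Integral(C2*airyai(6^(1/3)*y/3) + C3*airybi(6^(1/3)*y/3), y)


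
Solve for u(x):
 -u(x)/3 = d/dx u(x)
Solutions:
 u(x) = C1*exp(-x/3)


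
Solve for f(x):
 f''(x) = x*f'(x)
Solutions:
 f(x) = C1 + C2*erfi(sqrt(2)*x/2)


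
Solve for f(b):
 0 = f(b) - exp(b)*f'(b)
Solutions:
 f(b) = C1*exp(-exp(-b))


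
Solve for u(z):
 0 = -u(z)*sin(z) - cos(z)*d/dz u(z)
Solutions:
 u(z) = C1*cos(z)


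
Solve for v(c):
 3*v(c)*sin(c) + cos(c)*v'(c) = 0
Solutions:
 v(c) = C1*cos(c)^3


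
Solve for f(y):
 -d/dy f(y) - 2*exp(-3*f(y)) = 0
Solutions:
 f(y) = log(C1 - 6*y)/3
 f(y) = log((-3^(1/3) - 3^(5/6)*I)*(C1 - 2*y)^(1/3)/2)
 f(y) = log((-3^(1/3) + 3^(5/6)*I)*(C1 - 2*y)^(1/3)/2)


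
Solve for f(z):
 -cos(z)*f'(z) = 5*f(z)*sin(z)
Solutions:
 f(z) = C1*cos(z)^5


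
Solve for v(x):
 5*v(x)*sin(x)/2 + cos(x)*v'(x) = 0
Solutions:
 v(x) = C1*cos(x)^(5/2)


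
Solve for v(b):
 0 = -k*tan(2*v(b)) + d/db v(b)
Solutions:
 v(b) = -asin(C1*exp(2*b*k))/2 + pi/2
 v(b) = asin(C1*exp(2*b*k))/2


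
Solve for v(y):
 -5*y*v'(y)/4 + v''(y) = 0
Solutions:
 v(y) = C1 + C2*erfi(sqrt(10)*y/4)


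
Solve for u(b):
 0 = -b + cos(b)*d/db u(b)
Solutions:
 u(b) = C1 + Integral(b/cos(b), b)


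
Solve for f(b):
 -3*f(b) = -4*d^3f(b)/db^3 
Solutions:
 f(b) = C3*exp(6^(1/3)*b/2) + (C1*sin(2^(1/3)*3^(5/6)*b/4) + C2*cos(2^(1/3)*3^(5/6)*b/4))*exp(-6^(1/3)*b/4)


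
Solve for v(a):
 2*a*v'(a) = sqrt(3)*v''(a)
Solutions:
 v(a) = C1 + C2*erfi(3^(3/4)*a/3)


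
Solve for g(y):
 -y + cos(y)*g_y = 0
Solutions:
 g(y) = C1 + Integral(y/cos(y), y)


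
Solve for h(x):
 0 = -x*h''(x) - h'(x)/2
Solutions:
 h(x) = C1 + C2*sqrt(x)


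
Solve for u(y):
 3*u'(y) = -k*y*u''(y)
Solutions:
 u(y) = C1 + y^(((re(k) - 3)*re(k) + im(k)^2)/(re(k)^2 + im(k)^2))*(C2*sin(3*log(y)*Abs(im(k))/(re(k)^2 + im(k)^2)) + C3*cos(3*log(y)*im(k)/(re(k)^2 + im(k)^2)))


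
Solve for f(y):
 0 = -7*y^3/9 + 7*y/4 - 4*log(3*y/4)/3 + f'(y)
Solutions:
 f(y) = C1 + 7*y^4/36 - 7*y^2/8 + 4*y*log(y)/3 - 8*y*log(2)/3 - 4*y/3 + 4*y*log(3)/3


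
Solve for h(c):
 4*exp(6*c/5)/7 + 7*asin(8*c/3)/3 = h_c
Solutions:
 h(c) = C1 + 7*c*asin(8*c/3)/3 + 7*sqrt(9 - 64*c^2)/24 + 10*exp(6*c/5)/21


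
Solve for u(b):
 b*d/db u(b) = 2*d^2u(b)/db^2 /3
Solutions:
 u(b) = C1 + C2*erfi(sqrt(3)*b/2)


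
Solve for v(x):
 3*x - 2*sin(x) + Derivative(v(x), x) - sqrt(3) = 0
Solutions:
 v(x) = C1 - 3*x^2/2 + sqrt(3)*x - 2*cos(x)


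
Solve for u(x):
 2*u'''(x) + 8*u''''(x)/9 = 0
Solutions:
 u(x) = C1 + C2*x + C3*x^2 + C4*exp(-9*x/4)


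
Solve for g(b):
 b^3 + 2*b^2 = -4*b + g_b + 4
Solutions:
 g(b) = C1 + b^4/4 + 2*b^3/3 + 2*b^2 - 4*b


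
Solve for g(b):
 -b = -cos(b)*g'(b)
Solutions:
 g(b) = C1 + Integral(b/cos(b), b)


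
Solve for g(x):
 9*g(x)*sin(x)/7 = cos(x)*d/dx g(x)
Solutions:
 g(x) = C1/cos(x)^(9/7)


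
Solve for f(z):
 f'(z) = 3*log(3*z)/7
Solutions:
 f(z) = C1 + 3*z*log(z)/7 - 3*z/7 + 3*z*log(3)/7


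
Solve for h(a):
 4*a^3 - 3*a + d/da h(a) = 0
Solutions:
 h(a) = C1 - a^4 + 3*a^2/2


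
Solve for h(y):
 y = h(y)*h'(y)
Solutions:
 h(y) = -sqrt(C1 + y^2)
 h(y) = sqrt(C1 + y^2)


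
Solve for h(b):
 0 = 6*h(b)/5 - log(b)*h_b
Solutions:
 h(b) = C1*exp(6*li(b)/5)


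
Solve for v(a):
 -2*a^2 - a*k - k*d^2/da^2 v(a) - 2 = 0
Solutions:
 v(a) = C1 + C2*a - a^4/(6*k) - a^3/6 - a^2/k


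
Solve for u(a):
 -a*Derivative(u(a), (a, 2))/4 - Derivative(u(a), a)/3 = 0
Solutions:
 u(a) = C1 + C2/a^(1/3)


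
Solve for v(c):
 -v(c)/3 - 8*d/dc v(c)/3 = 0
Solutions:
 v(c) = C1*exp(-c/8)


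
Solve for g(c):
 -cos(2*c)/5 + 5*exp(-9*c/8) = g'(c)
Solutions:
 g(c) = C1 - sin(2*c)/10 - 40*exp(-9*c/8)/9


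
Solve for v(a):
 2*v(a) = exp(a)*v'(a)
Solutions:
 v(a) = C1*exp(-2*exp(-a))


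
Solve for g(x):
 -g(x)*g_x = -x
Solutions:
 g(x) = -sqrt(C1 + x^2)
 g(x) = sqrt(C1 + x^2)


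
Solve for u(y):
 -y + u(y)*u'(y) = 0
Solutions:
 u(y) = -sqrt(C1 + y^2)
 u(y) = sqrt(C1 + y^2)


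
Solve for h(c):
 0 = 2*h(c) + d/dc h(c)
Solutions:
 h(c) = C1*exp(-2*c)


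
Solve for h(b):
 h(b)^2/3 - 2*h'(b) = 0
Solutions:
 h(b) = -6/(C1 + b)


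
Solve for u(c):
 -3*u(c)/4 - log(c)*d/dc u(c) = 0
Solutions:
 u(c) = C1*exp(-3*li(c)/4)


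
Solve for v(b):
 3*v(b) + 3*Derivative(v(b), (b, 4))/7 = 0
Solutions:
 v(b) = (C1*sin(sqrt(2)*7^(1/4)*b/2) + C2*cos(sqrt(2)*7^(1/4)*b/2))*exp(-sqrt(2)*7^(1/4)*b/2) + (C3*sin(sqrt(2)*7^(1/4)*b/2) + C4*cos(sqrt(2)*7^(1/4)*b/2))*exp(sqrt(2)*7^(1/4)*b/2)


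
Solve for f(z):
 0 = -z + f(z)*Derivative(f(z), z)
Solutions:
 f(z) = -sqrt(C1 + z^2)
 f(z) = sqrt(C1 + z^2)


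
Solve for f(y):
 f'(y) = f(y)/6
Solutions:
 f(y) = C1*exp(y/6)


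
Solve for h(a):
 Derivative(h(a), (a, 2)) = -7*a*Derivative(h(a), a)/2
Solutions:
 h(a) = C1 + C2*erf(sqrt(7)*a/2)


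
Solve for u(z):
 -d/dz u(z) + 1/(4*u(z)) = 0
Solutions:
 u(z) = -sqrt(C1 + 2*z)/2
 u(z) = sqrt(C1 + 2*z)/2


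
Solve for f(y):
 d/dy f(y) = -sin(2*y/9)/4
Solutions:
 f(y) = C1 + 9*cos(2*y/9)/8


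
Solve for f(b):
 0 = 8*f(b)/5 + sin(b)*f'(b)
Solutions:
 f(b) = C1*(cos(b) + 1)^(4/5)/(cos(b) - 1)^(4/5)


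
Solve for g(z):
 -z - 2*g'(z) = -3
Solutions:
 g(z) = C1 - z^2/4 + 3*z/2


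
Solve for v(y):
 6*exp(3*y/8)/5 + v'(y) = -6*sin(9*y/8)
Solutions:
 v(y) = C1 - 16*exp(3*y/8)/5 + 16*cos(9*y/8)/3


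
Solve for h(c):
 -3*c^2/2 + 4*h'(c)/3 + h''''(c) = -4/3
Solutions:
 h(c) = C1 + C4*exp(-6^(2/3)*c/3) + 3*c^3/8 - c + (C2*sin(2^(2/3)*3^(1/6)*c/2) + C3*cos(2^(2/3)*3^(1/6)*c/2))*exp(6^(2/3)*c/6)


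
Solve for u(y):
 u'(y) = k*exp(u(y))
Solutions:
 u(y) = log(-1/(C1 + k*y))


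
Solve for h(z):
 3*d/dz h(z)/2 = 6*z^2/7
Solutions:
 h(z) = C1 + 4*z^3/21


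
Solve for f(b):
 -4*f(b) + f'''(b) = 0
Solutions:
 f(b) = C3*exp(2^(2/3)*b) + (C1*sin(2^(2/3)*sqrt(3)*b/2) + C2*cos(2^(2/3)*sqrt(3)*b/2))*exp(-2^(2/3)*b/2)


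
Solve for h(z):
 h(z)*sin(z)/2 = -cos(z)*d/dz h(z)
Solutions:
 h(z) = C1*sqrt(cos(z))


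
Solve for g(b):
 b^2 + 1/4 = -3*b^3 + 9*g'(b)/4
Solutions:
 g(b) = C1 + b^4/3 + 4*b^3/27 + b/9


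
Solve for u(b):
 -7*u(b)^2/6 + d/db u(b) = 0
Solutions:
 u(b) = -6/(C1 + 7*b)


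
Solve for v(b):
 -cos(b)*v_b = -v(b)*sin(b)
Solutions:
 v(b) = C1/cos(b)


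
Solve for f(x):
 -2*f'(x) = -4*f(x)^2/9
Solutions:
 f(x) = -9/(C1 + 2*x)


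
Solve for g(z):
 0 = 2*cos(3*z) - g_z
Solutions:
 g(z) = C1 + 2*sin(3*z)/3


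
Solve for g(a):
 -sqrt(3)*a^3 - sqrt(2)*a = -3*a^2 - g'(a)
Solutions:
 g(a) = C1 + sqrt(3)*a^4/4 - a^3 + sqrt(2)*a^2/2


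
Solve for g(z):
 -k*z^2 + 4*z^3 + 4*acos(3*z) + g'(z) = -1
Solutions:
 g(z) = C1 + k*z^3/3 - z^4 - 4*z*acos(3*z) - z + 4*sqrt(1 - 9*z^2)/3


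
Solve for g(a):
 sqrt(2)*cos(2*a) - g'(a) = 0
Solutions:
 g(a) = C1 + sqrt(2)*sin(2*a)/2


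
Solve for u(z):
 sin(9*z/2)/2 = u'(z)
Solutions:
 u(z) = C1 - cos(9*z/2)/9


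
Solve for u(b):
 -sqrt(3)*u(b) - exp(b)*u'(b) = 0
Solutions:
 u(b) = C1*exp(sqrt(3)*exp(-b))


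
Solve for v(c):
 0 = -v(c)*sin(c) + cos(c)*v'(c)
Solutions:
 v(c) = C1/cos(c)


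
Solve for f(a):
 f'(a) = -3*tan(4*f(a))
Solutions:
 f(a) = -asin(C1*exp(-12*a))/4 + pi/4
 f(a) = asin(C1*exp(-12*a))/4


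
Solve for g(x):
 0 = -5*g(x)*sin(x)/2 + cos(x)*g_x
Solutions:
 g(x) = C1/cos(x)^(5/2)


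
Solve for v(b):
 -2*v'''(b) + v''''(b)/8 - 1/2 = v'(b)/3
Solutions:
 v(b) = C1 + C2*exp(b*(-2^(2/3)*(33*sqrt(17) + 1033)^(1/3) - 128*2^(1/3)/(33*sqrt(17) + 1033)^(1/3) + 32)/6)*sin(2^(1/3)*sqrt(3)*b*(-2^(1/3)*(33*sqrt(17) + 1033)^(1/3) + 128/(33*sqrt(17) + 1033)^(1/3))/6) + C3*exp(b*(-2^(2/3)*(33*sqrt(17) + 1033)^(1/3) - 128*2^(1/3)/(33*sqrt(17) + 1033)^(1/3) + 32)/6)*cos(2^(1/3)*sqrt(3)*b*(-2^(1/3)*(33*sqrt(17) + 1033)^(1/3) + 128/(33*sqrt(17) + 1033)^(1/3))/6) + C4*exp(b*(128*2^(1/3)/(33*sqrt(17) + 1033)^(1/3) + 16 + 2^(2/3)*(33*sqrt(17) + 1033)^(1/3))/3) - 3*b/2


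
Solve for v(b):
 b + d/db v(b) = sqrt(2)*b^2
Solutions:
 v(b) = C1 + sqrt(2)*b^3/3 - b^2/2


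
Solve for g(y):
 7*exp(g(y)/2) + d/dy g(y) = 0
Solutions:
 g(y) = 2*log(1/(C1 + 7*y)) + 2*log(2)


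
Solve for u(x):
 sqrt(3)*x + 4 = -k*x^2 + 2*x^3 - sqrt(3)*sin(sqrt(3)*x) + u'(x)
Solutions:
 u(x) = C1 + k*x^3/3 - x^4/2 + sqrt(3)*x^2/2 + 4*x - cos(sqrt(3)*x)


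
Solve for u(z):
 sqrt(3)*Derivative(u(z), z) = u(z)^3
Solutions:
 u(z) = -sqrt(6)*sqrt(-1/(C1 + sqrt(3)*z))/2
 u(z) = sqrt(6)*sqrt(-1/(C1 + sqrt(3)*z))/2


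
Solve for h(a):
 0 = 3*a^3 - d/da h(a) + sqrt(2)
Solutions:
 h(a) = C1 + 3*a^4/4 + sqrt(2)*a


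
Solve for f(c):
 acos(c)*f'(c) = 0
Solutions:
 f(c) = C1


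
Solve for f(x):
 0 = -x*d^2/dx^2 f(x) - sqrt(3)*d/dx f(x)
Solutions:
 f(x) = C1 + C2*x^(1 - sqrt(3))


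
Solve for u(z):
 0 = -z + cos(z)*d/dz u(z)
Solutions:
 u(z) = C1 + Integral(z/cos(z), z)


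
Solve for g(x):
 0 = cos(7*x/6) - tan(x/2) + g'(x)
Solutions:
 g(x) = C1 - 2*log(cos(x/2)) - 6*sin(7*x/6)/7


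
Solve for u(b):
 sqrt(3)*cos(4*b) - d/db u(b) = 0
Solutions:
 u(b) = C1 + sqrt(3)*sin(4*b)/4


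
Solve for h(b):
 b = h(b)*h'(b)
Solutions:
 h(b) = -sqrt(C1 + b^2)
 h(b) = sqrt(C1 + b^2)


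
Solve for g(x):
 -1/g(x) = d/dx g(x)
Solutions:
 g(x) = -sqrt(C1 - 2*x)
 g(x) = sqrt(C1 - 2*x)


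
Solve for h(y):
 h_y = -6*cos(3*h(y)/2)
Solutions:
 h(y) = -2*asin((C1 + exp(18*y))/(C1 - exp(18*y)))/3 + 2*pi/3
 h(y) = 2*asin((C1 + exp(18*y))/(C1 - exp(18*y)))/3


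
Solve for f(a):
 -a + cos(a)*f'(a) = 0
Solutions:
 f(a) = C1 + Integral(a/cos(a), a)


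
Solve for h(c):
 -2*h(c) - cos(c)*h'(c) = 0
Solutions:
 h(c) = C1*(sin(c) - 1)/(sin(c) + 1)


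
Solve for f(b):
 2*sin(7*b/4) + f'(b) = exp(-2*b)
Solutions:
 f(b) = C1 + 8*cos(7*b/4)/7 - exp(-2*b)/2


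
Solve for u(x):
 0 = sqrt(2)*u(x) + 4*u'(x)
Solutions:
 u(x) = C1*exp(-sqrt(2)*x/4)


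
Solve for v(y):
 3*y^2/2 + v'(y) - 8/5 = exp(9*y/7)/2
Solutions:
 v(y) = C1 - y^3/2 + 8*y/5 + 7*exp(9*y/7)/18


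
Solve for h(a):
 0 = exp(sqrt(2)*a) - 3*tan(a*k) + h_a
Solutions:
 h(a) = C1 + 3*Piecewise((-log(cos(a*k))/k, Ne(k, 0)), (0, True)) - sqrt(2)*exp(sqrt(2)*a)/2


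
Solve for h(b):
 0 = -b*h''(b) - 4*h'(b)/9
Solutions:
 h(b) = C1 + C2*b^(5/9)


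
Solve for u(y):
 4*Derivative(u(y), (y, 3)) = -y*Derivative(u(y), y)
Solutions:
 u(y) = C1 + Integral(C2*airyai(-2^(1/3)*y/2) + C3*airybi(-2^(1/3)*y/2), y)


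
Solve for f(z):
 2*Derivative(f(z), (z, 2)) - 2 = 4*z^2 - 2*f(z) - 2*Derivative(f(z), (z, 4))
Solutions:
 f(z) = 2*z^2 + (C1*sin(sqrt(3)*z/2) + C2*cos(sqrt(3)*z/2))*exp(-z/2) + (C3*sin(sqrt(3)*z/2) + C4*cos(sqrt(3)*z/2))*exp(z/2) - 3


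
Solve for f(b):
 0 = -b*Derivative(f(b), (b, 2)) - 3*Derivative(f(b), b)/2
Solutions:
 f(b) = C1 + C2/sqrt(b)


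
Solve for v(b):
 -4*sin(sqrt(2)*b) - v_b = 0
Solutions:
 v(b) = C1 + 2*sqrt(2)*cos(sqrt(2)*b)


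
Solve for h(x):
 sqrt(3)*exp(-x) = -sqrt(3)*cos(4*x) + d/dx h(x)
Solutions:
 h(x) = C1 + sqrt(3)*sin(4*x)/4 - sqrt(3)*exp(-x)


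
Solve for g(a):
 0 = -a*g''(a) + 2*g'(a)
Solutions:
 g(a) = C1 + C2*a^3


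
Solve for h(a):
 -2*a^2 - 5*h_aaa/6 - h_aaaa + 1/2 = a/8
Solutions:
 h(a) = C1 + C2*a + C3*a^2 + C4*exp(-5*a/6) - a^5/25 + 187*a^4/800 - 511*a^3/500


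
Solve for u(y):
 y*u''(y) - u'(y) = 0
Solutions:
 u(y) = C1 + C2*y^2


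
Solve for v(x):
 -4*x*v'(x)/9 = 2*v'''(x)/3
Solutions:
 v(x) = C1 + Integral(C2*airyai(-2^(1/3)*3^(2/3)*x/3) + C3*airybi(-2^(1/3)*3^(2/3)*x/3), x)


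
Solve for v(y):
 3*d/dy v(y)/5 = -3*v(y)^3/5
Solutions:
 v(y) = -sqrt(2)*sqrt(-1/(C1 - y))/2
 v(y) = sqrt(2)*sqrt(-1/(C1 - y))/2


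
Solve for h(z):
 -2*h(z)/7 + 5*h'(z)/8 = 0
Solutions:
 h(z) = C1*exp(16*z/35)


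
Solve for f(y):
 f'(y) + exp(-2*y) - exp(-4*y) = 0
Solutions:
 f(y) = C1 + exp(-2*y)/2 - exp(-4*y)/4


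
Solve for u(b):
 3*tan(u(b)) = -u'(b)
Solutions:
 u(b) = pi - asin(C1*exp(-3*b))
 u(b) = asin(C1*exp(-3*b))


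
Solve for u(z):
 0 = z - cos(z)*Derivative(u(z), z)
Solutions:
 u(z) = C1 + Integral(z/cos(z), z)


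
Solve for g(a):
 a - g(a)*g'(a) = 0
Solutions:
 g(a) = -sqrt(C1 + a^2)
 g(a) = sqrt(C1 + a^2)


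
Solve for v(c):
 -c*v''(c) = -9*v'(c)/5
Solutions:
 v(c) = C1 + C2*c^(14/5)


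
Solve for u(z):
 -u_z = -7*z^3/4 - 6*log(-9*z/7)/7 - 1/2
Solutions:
 u(z) = C1 + 7*z^4/16 + 6*z*log(-z)/7 + z*(-12*log(7) - 5 + 24*log(3))/14


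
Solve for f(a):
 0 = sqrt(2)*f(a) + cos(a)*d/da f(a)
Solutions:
 f(a) = C1*(sin(a) - 1)^(sqrt(2)/2)/(sin(a) + 1)^(sqrt(2)/2)


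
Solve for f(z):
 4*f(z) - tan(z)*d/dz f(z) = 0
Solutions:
 f(z) = C1*sin(z)^4


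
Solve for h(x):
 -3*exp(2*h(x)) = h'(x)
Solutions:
 h(x) = log(-sqrt(-1/(C1 - 3*x))) - log(2)/2
 h(x) = log(-1/(C1 - 3*x))/2 - log(2)/2


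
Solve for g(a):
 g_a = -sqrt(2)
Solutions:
 g(a) = C1 - sqrt(2)*a


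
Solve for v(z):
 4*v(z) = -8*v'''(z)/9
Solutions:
 v(z) = C3*exp(-6^(2/3)*z/2) + (C1*sin(3*2^(2/3)*3^(1/6)*z/4) + C2*cos(3*2^(2/3)*3^(1/6)*z/4))*exp(6^(2/3)*z/4)


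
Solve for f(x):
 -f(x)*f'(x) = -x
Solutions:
 f(x) = -sqrt(C1 + x^2)
 f(x) = sqrt(C1 + x^2)


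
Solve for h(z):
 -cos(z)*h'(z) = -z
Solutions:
 h(z) = C1 + Integral(z/cos(z), z)


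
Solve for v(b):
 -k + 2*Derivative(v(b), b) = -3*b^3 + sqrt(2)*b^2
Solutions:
 v(b) = C1 - 3*b^4/8 + sqrt(2)*b^3/6 + b*k/2


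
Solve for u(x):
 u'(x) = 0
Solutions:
 u(x) = C1


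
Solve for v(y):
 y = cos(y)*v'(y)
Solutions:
 v(y) = C1 + Integral(y/cos(y), y)


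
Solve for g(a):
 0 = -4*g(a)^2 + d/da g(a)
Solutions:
 g(a) = -1/(C1 + 4*a)


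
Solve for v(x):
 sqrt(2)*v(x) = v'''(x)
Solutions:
 v(x) = C3*exp(2^(1/6)*x) + (C1*sin(2^(1/6)*sqrt(3)*x/2) + C2*cos(2^(1/6)*sqrt(3)*x/2))*exp(-2^(1/6)*x/2)


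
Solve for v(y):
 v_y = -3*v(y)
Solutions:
 v(y) = C1*exp(-3*y)


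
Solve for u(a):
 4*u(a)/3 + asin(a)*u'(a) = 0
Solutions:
 u(a) = C1*exp(-4*Integral(1/asin(a), a)/3)


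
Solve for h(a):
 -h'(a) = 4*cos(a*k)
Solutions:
 h(a) = C1 - 4*sin(a*k)/k


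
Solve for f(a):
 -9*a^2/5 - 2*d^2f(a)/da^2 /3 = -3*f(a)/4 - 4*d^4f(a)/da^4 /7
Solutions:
 f(a) = 12*a^2/5 + (C1*sin(21^(1/4)*a*sin(atan(2*sqrt(35)/7)/2)/2) + C2*cos(21^(1/4)*a*sin(atan(2*sqrt(35)/7)/2)/2))*exp(-21^(1/4)*a*cos(atan(2*sqrt(35)/7)/2)/2) + (C3*sin(21^(1/4)*a*sin(atan(2*sqrt(35)/7)/2)/2) + C4*cos(21^(1/4)*a*sin(atan(2*sqrt(35)/7)/2)/2))*exp(21^(1/4)*a*cos(atan(2*sqrt(35)/7)/2)/2) + 64/15


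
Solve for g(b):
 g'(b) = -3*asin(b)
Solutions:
 g(b) = C1 - 3*b*asin(b) - 3*sqrt(1 - b^2)


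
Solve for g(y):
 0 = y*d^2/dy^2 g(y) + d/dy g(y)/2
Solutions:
 g(y) = C1 + C2*sqrt(y)


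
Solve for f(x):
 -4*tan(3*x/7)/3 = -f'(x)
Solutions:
 f(x) = C1 - 28*log(cos(3*x/7))/9


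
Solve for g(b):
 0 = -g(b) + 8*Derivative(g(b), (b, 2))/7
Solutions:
 g(b) = C1*exp(-sqrt(14)*b/4) + C2*exp(sqrt(14)*b/4)


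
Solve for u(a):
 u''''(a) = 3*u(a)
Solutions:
 u(a) = C1*exp(-3^(1/4)*a) + C2*exp(3^(1/4)*a) + C3*sin(3^(1/4)*a) + C4*cos(3^(1/4)*a)


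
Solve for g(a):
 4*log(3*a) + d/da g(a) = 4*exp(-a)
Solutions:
 g(a) = C1 - 4*a*log(a) + 4*a*(1 - log(3)) - 4*exp(-a)


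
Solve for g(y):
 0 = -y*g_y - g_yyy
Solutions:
 g(y) = C1 + Integral(C2*airyai(-y) + C3*airybi(-y), y)


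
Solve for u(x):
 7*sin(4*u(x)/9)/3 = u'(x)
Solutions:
 -7*x/3 + 9*log(cos(4*u(x)/9) - 1)/8 - 9*log(cos(4*u(x)/9) + 1)/8 = C1


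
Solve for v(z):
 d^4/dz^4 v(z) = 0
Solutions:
 v(z) = C1 + C2*z + C3*z^2 + C4*z^3


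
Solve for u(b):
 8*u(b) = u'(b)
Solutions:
 u(b) = C1*exp(8*b)


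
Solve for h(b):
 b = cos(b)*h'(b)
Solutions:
 h(b) = C1 + Integral(b/cos(b), b)


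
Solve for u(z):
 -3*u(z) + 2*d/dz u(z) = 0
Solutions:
 u(z) = C1*exp(3*z/2)


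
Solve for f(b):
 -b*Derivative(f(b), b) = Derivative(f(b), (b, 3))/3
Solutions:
 f(b) = C1 + Integral(C2*airyai(-3^(1/3)*b) + C3*airybi(-3^(1/3)*b), b)


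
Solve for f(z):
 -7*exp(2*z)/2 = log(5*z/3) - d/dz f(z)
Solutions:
 f(z) = C1 + z*log(z) + z*(-log(3) - 1 + log(5)) + 7*exp(2*z)/4


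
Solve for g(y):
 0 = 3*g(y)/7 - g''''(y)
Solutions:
 g(y) = C1*exp(-3^(1/4)*7^(3/4)*y/7) + C2*exp(3^(1/4)*7^(3/4)*y/7) + C3*sin(3^(1/4)*7^(3/4)*y/7) + C4*cos(3^(1/4)*7^(3/4)*y/7)


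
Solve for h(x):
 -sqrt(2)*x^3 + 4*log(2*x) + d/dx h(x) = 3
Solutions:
 h(x) = C1 + sqrt(2)*x^4/4 - 4*x*log(x) - x*log(16) + 7*x


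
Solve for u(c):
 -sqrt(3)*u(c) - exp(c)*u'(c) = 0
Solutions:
 u(c) = C1*exp(sqrt(3)*exp(-c))


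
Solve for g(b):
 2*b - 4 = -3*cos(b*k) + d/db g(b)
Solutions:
 g(b) = C1 + b^2 - 4*b + 3*sin(b*k)/k


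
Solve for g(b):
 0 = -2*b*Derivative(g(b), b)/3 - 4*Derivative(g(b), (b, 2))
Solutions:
 g(b) = C1 + C2*erf(sqrt(3)*b/6)


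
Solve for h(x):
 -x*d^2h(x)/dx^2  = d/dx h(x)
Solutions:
 h(x) = C1 + C2*log(x)


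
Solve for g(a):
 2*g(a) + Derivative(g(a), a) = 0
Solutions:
 g(a) = C1*exp(-2*a)


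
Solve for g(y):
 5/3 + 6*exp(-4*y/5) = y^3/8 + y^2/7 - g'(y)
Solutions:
 g(y) = C1 + y^4/32 + y^3/21 - 5*y/3 + 15*exp(-4*y/5)/2


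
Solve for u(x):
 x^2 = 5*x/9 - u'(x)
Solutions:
 u(x) = C1 - x^3/3 + 5*x^2/18


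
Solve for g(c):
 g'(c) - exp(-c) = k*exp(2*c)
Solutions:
 g(c) = C1 + k*exp(2*c)/2 - exp(-c)


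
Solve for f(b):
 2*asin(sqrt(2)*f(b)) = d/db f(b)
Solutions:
 Integral(1/asin(sqrt(2)*_y), (_y, f(b))) = C1 + 2*b


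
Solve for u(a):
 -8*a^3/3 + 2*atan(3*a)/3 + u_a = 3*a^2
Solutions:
 u(a) = C1 + 2*a^4/3 + a^3 - 2*a*atan(3*a)/3 + log(9*a^2 + 1)/9


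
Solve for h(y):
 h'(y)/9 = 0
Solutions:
 h(y) = C1


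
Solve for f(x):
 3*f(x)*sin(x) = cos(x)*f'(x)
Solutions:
 f(x) = C1/cos(x)^3


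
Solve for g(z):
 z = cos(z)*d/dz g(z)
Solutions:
 g(z) = C1 + Integral(z/cos(z), z)


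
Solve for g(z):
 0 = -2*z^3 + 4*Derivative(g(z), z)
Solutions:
 g(z) = C1 + z^4/8


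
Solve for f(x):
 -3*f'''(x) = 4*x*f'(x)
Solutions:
 f(x) = C1 + Integral(C2*airyai(-6^(2/3)*x/3) + C3*airybi(-6^(2/3)*x/3), x)


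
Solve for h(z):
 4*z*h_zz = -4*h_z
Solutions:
 h(z) = C1 + C2*log(z)


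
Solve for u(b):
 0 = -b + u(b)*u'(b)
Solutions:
 u(b) = -sqrt(C1 + b^2)
 u(b) = sqrt(C1 + b^2)


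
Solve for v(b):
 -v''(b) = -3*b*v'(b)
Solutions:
 v(b) = C1 + C2*erfi(sqrt(6)*b/2)


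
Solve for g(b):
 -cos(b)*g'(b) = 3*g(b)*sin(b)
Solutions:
 g(b) = C1*cos(b)^3


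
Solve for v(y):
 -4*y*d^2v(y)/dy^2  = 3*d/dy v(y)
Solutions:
 v(y) = C1 + C2*y^(1/4)


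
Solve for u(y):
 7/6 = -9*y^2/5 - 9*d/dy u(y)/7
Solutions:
 u(y) = C1 - 7*y^3/15 - 49*y/54


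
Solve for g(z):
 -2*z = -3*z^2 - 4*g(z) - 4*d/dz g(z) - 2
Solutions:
 g(z) = C1*exp(-z) - 3*z^2/4 + 2*z - 5/2


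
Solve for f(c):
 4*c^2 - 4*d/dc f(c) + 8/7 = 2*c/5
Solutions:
 f(c) = C1 + c^3/3 - c^2/20 + 2*c/7


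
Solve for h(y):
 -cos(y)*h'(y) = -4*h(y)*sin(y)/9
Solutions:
 h(y) = C1/cos(y)^(4/9)


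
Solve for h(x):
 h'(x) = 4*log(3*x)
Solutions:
 h(x) = C1 + 4*x*log(x) - 4*x + x*log(81)


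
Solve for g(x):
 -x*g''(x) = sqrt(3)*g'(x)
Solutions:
 g(x) = C1 + C2*x^(1 - sqrt(3))


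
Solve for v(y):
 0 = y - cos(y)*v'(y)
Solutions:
 v(y) = C1 + Integral(y/cos(y), y)


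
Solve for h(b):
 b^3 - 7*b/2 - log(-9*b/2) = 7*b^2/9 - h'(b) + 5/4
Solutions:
 h(b) = C1 - b^4/4 + 7*b^3/27 + 7*b^2/4 + b*log(-b) + b*(-log(2) + 1/4 + 2*log(3))


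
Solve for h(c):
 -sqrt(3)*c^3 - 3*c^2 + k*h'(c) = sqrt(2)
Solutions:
 h(c) = C1 + sqrt(3)*c^4/(4*k) + c^3/k + sqrt(2)*c/k


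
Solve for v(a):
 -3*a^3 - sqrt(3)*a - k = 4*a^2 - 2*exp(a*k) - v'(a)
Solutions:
 v(a) = C1 + 3*a^4/4 + 4*a^3/3 + sqrt(3)*a^2/2 + a*k - 2*exp(a*k)/k


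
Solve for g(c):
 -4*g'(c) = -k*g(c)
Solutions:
 g(c) = C1*exp(c*k/4)


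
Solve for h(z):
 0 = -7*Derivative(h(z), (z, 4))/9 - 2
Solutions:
 h(z) = C1 + C2*z + C3*z^2 + C4*z^3 - 3*z^4/28


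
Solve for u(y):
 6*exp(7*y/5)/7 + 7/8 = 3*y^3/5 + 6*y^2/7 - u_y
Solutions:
 u(y) = C1 + 3*y^4/20 + 2*y^3/7 - 7*y/8 - 30*exp(7*y/5)/49


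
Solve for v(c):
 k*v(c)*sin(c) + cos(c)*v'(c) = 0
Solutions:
 v(c) = C1*exp(k*log(cos(c)))


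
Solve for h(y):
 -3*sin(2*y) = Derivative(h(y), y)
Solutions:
 h(y) = C1 + 3*cos(2*y)/2


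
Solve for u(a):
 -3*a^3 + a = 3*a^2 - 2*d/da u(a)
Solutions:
 u(a) = C1 + 3*a^4/8 + a^3/2 - a^2/4


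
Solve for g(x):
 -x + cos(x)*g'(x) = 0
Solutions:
 g(x) = C1 + Integral(x/cos(x), x)


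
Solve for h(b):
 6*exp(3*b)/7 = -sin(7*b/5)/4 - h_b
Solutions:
 h(b) = C1 - 2*exp(3*b)/7 + 5*cos(7*b/5)/28


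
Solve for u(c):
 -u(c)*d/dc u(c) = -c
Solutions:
 u(c) = -sqrt(C1 + c^2)
 u(c) = sqrt(C1 + c^2)


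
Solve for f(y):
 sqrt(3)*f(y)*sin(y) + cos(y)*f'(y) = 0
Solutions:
 f(y) = C1*cos(y)^(sqrt(3))


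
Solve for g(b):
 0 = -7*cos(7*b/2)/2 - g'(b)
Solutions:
 g(b) = C1 - sin(7*b/2)


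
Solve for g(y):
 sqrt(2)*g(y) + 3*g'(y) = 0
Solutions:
 g(y) = C1*exp(-sqrt(2)*y/3)


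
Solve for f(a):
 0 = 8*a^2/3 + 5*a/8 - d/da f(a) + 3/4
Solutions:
 f(a) = C1 + 8*a^3/9 + 5*a^2/16 + 3*a/4


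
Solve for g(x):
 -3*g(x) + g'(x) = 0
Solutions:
 g(x) = C1*exp(3*x)


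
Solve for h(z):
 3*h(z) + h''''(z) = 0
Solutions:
 h(z) = (C1*sin(sqrt(2)*3^(1/4)*z/2) + C2*cos(sqrt(2)*3^(1/4)*z/2))*exp(-sqrt(2)*3^(1/4)*z/2) + (C3*sin(sqrt(2)*3^(1/4)*z/2) + C4*cos(sqrt(2)*3^(1/4)*z/2))*exp(sqrt(2)*3^(1/4)*z/2)


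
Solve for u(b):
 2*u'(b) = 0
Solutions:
 u(b) = C1


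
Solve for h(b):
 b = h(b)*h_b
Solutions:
 h(b) = -sqrt(C1 + b^2)
 h(b) = sqrt(C1 + b^2)


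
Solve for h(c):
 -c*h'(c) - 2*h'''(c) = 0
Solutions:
 h(c) = C1 + Integral(C2*airyai(-2^(2/3)*c/2) + C3*airybi(-2^(2/3)*c/2), c)


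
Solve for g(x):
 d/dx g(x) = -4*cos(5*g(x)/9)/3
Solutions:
 4*x/3 - 9*log(sin(5*g(x)/9) - 1)/10 + 9*log(sin(5*g(x)/9) + 1)/10 = C1


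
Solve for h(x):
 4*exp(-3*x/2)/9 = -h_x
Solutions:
 h(x) = C1 + 8*exp(-3*x/2)/27


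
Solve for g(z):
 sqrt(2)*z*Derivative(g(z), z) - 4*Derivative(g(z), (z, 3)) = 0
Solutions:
 g(z) = C1 + Integral(C2*airyai(sqrt(2)*z/2) + C3*airybi(sqrt(2)*z/2), z)


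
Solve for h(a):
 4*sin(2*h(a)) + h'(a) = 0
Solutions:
 h(a) = pi - acos((-C1 - exp(16*a))/(C1 - exp(16*a)))/2
 h(a) = acos((-C1 - exp(16*a))/(C1 - exp(16*a)))/2


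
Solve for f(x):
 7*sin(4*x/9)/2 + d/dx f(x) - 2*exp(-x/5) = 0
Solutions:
 f(x) = C1 + 63*cos(4*x/9)/8 - 10*exp(-x/5)


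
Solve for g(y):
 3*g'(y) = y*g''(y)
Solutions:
 g(y) = C1 + C2*y^4


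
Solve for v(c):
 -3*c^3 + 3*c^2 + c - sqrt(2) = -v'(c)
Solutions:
 v(c) = C1 + 3*c^4/4 - c^3 - c^2/2 + sqrt(2)*c


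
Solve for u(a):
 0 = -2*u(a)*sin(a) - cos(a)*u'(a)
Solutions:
 u(a) = C1*cos(a)^2


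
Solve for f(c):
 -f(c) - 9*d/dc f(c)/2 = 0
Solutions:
 f(c) = C1*exp(-2*c/9)


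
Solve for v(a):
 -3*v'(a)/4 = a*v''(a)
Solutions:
 v(a) = C1 + C2*a^(1/4)


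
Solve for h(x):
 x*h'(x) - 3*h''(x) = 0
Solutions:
 h(x) = C1 + C2*erfi(sqrt(6)*x/6)


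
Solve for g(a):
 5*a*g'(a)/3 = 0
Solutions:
 g(a) = C1


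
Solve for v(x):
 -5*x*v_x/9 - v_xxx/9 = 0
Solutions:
 v(x) = C1 + Integral(C2*airyai(-5^(1/3)*x) + C3*airybi(-5^(1/3)*x), x)


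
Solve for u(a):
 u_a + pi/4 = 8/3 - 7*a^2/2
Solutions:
 u(a) = C1 - 7*a^3/6 - pi*a/4 + 8*a/3


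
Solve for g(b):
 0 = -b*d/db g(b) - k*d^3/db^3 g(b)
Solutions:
 g(b) = C1 + Integral(C2*airyai(b*(-1/k)^(1/3)) + C3*airybi(b*(-1/k)^(1/3)), b)


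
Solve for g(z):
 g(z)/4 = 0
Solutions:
 g(z) = 0


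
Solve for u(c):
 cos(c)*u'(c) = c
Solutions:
 u(c) = C1 + Integral(c/cos(c), c)


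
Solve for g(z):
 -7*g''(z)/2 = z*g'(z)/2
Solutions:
 g(z) = C1 + C2*erf(sqrt(14)*z/14)


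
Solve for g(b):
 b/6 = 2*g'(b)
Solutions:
 g(b) = C1 + b^2/24


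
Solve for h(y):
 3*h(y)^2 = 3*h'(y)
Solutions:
 h(y) = -1/(C1 + y)


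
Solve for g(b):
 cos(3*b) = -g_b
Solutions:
 g(b) = C1 - sin(3*b)/3


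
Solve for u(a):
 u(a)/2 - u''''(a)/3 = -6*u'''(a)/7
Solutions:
 u(a) = C1*exp(a*(9 - 7*sqrt(-2*7^(2/3)/(-243 + sqrt(78257))^(1/3) + 7^(1/3)*(-243 + sqrt(78257))^(1/3)/7 + 81/49))/14)*sin(a*sqrt(-162/49 - 2*7^(2/3)/(-243 + sqrt(78257))^(1/3) + 7^(1/3)*(-243 + sqrt(78257))^(1/3)/7 + 1458/(343*sqrt(-2*7^(2/3)/(-243 + sqrt(78257))^(1/3) + 7^(1/3)*(-243 + sqrt(78257))^(1/3)/7 + 81/49)))/2) + C2*exp(a*(9 - 7*sqrt(-2*7^(2/3)/(-243 + sqrt(78257))^(1/3) + 7^(1/3)*(-243 + sqrt(78257))^(1/3)/7 + 81/49))/14)*cos(a*sqrt(-162/49 - 2*7^(2/3)/(-243 + sqrt(78257))^(1/3) + 7^(1/3)*(-243 + sqrt(78257))^(1/3)/7 + 1458/(343*sqrt(-2*7^(2/3)/(-243 + sqrt(78257))^(1/3) + 7^(1/3)*(-243 + sqrt(78257))^(1/3)/7 + 81/49)))/2) + C3*exp(a*(7*sqrt(-2*7^(2/3)/(-243 + sqrt(78257))^(1/3) + 7^(1/3)*(-243 + sqrt(78257))^(1/3)/7 + 81/49) + 9 + 7*sqrt(-7^(1/3)*(-243 + sqrt(78257))^(1/3)/7 + 2*7^(2/3)/(-243 + sqrt(78257))^(1/3) + 162/49 + 1458/(343*sqrt(-2*7^(2/3)/(-243 + sqrt(78257))^(1/3) + 7^(1/3)*(-243 + sqrt(78257))^(1/3)/7 + 81/49))))/14) + C4*exp(a*(-7*sqrt(-7^(1/3)*(-243 + sqrt(78257))^(1/3)/7 + 2*7^(2/3)/(-243 + sqrt(78257))^(1/3) + 162/49 + 1458/(343*sqrt(-2*7^(2/3)/(-243 + sqrt(78257))^(1/3) + 7^(1/3)*(-243 + sqrt(78257))^(1/3)/7 + 81/49))) + 7*sqrt(-2*7^(2/3)/(-243 + sqrt(78257))^(1/3) + 7^(1/3)*(-243 + sqrt(78257))^(1/3)/7 + 81/49) + 9)/14)


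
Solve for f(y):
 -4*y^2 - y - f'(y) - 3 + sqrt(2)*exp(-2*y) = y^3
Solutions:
 f(y) = C1 - y^4/4 - 4*y^3/3 - y^2/2 - 3*y - sqrt(2)*exp(-2*y)/2


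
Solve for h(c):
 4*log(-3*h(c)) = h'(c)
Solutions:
 -Integral(1/(log(-_y) + log(3)), (_y, h(c)))/4 = C1 - c


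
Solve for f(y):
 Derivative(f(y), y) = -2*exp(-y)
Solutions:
 f(y) = C1 + 2*exp(-y)


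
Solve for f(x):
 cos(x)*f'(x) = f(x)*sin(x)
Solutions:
 f(x) = C1/cos(x)


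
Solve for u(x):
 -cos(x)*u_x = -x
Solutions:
 u(x) = C1 + Integral(x/cos(x), x)


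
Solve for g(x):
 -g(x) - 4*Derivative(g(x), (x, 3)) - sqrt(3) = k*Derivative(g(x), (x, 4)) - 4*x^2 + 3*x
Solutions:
 g(x) = C1*exp(x*Piecewise((-sqrt(-2*2^(1/3)*(-1/k^3)^(1/3) + 4/k^2)/2 - sqrt(2*2^(1/3)*(-1/k^3)^(1/3) + 8/k^2 + 16/(k^3*sqrt(-2*2^(1/3)*(-1/k^3)^(1/3) + 4/k^2)))/2 - 1/k, Eq(1/k, 0)), (-sqrt(2*(sqrt(-1/(27*k^3) + k^(-6)) + k^(-3))^(1/3) + 2/(3*k*(sqrt(-1/(27*k^3) + k^(-6)) + k^(-3))^(1/3)) + 4/k^2)/2 - sqrt(-2*(sqrt(-1/(27*k^3) + k^(-6)) + k^(-3))^(1/3) - 2/(3*k*(sqrt(-1/(27*k^3) + k^(-6)) + k^(-3))^(1/3)) + 8/k^2 + 16/(k^3*sqrt(2*(sqrt(-1/(27*k^3) + k^(-6)) + k^(-3))^(1/3) + 2/(3*k*(sqrt(-1/(27*k^3) + k^(-6)) + k^(-3))^(1/3)) + 4/k^2)))/2 - 1/k, True))) + C2*exp(x*Piecewise((-sqrt(-2*2^(1/3)*(-1/k^3)^(1/3) + 4/k^2)/2 + sqrt(2*2^(1/3)*(-1/k^3)^(1/3) + 8/k^2 + 16/(k^3*sqrt(-2*2^(1/3)*(-1/k^3)^(1/3) + 4/k^2)))/2 - 1/k, Eq(1/k, 0)), (-sqrt(2*(sqrt(-1/(27*k^3) + k^(-6)) + k^(-3))^(1/3) + 2/(3*k*(sqrt(-1/(27*k^3) + k^(-6)) + k^(-3))^(1/3)) + 4/k^2)/2 + sqrt(-2*(sqrt(-1/(27*k^3) + k^(-6)) + k^(-3))^(1/3) - 2/(3*k*(sqrt(-1/(27*k^3) + k^(-6)) + k^(-3))^(1/3)) + 8/k^2 + 16/(k^3*sqrt(2*(sqrt(-1/(27*k^3) + k^(-6)) + k^(-3))^(1/3) + 2/(3*k*(sqrt(-1/(27*k^3) + k^(-6)) + k^(-3))^(1/3)) + 4/k^2)))/2 - 1/k, True))) + C3*exp(x*Piecewise((sqrt(-2*2^(1/3)*(-1/k^3)^(1/3) + 4/k^2)/2 - sqrt(2*2^(1/3)*(-1/k^3)^(1/3) + 8/k^2 - 16/(k^3*sqrt(-2*2^(1/3)*(-1/k^3)^(1/3) + 4/k^2)))/2 - 1/k, Eq(1/k, 0)), (sqrt(2*(sqrt(-1/(27*k^3) + k^(-6)) + k^(-3))^(1/3) + 2/(3*k*(sqrt(-1/(27*k^3) + k^(-6)) + k^(-3))^(1/3)) + 4/k^2)/2 - sqrt(-2*(sqrt(-1/(27*k^3) + k^(-6)) + k^(-3))^(1/3) - 2/(3*k*(sqrt(-1/(27*k^3) + k^(-6)) + k^(-3))^(1/3)) + 8/k^2 - 16/(k^3*sqrt(2*(sqrt(-1/(27*k^3) + k^(-6)) + k^(-3))^(1/3) + 2/(3*k*(sqrt(-1/(27*k^3) + k^(-6)) + k^(-3))^(1/3)) + 4/k^2)))/2 - 1/k, True))) + C4*exp(x*Piecewise((sqrt(-2*2^(1/3)*(-1/k^3)^(1/3) + 4/k^2)/2 + sqrt(2*2^(1/3)*(-1/k^3)^(1/3) + 8/k^2 - 16/(k^3*sqrt(-2*2^(1/3)*(-1/k^3)^(1/3) + 4/k^2)))/2 - 1/k, Eq(1/k, 0)), (sqrt(2*(sqrt(-1/(27*k^3) + k^(-6)) + k^(-3))^(1/3) + 2/(3*k*(sqrt(-1/(27*k^3) + k^(-6)) + k^(-3))^(1/3)) + 4/k^2)/2 + sqrt(-2*(sqrt(-1/(27*k^3) + k^(-6)) + k^(-3))^(1/3) - 2/(3*k*(sqrt(-1/(27*k^3) + k^(-6)) + k^(-3))^(1/3)) + 8/k^2 - 16/(k^3*sqrt(2*(sqrt(-1/(27*k^3) + k^(-6)) + k^(-3))^(1/3) + 2/(3*k*(sqrt(-1/(27*k^3) + k^(-6)) + k^(-3))^(1/3)) + 4/k^2)))/2 - 1/k, True))) + 4*x^2 - 3*x - sqrt(3)


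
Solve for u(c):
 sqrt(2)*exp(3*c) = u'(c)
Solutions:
 u(c) = C1 + sqrt(2)*exp(3*c)/3


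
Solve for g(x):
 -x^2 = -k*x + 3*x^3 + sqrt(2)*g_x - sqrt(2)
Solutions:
 g(x) = C1 + sqrt(2)*k*x^2/4 - 3*sqrt(2)*x^4/8 - sqrt(2)*x^3/6 + x


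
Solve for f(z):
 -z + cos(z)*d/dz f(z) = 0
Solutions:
 f(z) = C1 + Integral(z/cos(z), z)


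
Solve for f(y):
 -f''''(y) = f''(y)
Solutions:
 f(y) = C1 + C2*y + C3*sin(y) + C4*cos(y)


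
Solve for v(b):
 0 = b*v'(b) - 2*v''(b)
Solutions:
 v(b) = C1 + C2*erfi(b/2)


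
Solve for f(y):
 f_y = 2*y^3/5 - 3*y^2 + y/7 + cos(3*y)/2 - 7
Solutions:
 f(y) = C1 + y^4/10 - y^3 + y^2/14 - 7*y + sin(3*y)/6


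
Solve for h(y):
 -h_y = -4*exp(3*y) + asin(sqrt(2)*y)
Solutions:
 h(y) = C1 - y*asin(sqrt(2)*y) - sqrt(2)*sqrt(1 - 2*y^2)/2 + 4*exp(3*y)/3


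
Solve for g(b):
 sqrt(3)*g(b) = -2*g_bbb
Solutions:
 g(b) = C3*exp(-2^(2/3)*3^(1/6)*b/2) + (C1*sin(6^(2/3)*b/4) + C2*cos(6^(2/3)*b/4))*exp(2^(2/3)*3^(1/6)*b/4)


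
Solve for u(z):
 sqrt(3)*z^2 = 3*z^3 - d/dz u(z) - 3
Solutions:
 u(z) = C1 + 3*z^4/4 - sqrt(3)*z^3/3 - 3*z


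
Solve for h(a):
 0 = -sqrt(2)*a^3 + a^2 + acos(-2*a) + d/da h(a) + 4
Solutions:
 h(a) = C1 + sqrt(2)*a^4/4 - a^3/3 - a*acos(-2*a) - 4*a - sqrt(1 - 4*a^2)/2


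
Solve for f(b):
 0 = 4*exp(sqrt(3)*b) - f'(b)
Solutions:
 f(b) = C1 + 4*sqrt(3)*exp(sqrt(3)*b)/3


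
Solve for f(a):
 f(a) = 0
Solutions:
 f(a) = 0


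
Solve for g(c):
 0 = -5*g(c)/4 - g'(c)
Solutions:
 g(c) = C1*exp(-5*c/4)


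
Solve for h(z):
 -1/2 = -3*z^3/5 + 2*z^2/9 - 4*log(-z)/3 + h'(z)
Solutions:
 h(z) = C1 + 3*z^4/20 - 2*z^3/27 + 4*z*log(-z)/3 - 11*z/6


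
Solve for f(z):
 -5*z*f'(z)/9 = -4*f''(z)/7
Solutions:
 f(z) = C1 + C2*erfi(sqrt(70)*z/12)


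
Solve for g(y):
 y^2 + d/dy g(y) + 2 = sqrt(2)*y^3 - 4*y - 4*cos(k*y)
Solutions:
 g(y) = C1 + sqrt(2)*y^4/4 - y^3/3 - 2*y^2 - 2*y - 4*sin(k*y)/k


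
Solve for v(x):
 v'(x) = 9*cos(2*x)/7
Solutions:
 v(x) = C1 + 9*sin(2*x)/14


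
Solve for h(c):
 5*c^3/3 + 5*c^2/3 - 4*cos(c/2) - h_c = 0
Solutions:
 h(c) = C1 + 5*c^4/12 + 5*c^3/9 - 8*sin(c/2)


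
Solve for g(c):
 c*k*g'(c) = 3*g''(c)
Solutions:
 g(c) = Piecewise((-sqrt(6)*sqrt(pi)*C1*erf(sqrt(6)*c*sqrt(-k)/6)/(2*sqrt(-k)) - C2, (k > 0) | (k < 0)), (-C1*c - C2, True))


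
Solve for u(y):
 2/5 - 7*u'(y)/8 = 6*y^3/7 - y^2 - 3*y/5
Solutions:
 u(y) = C1 - 12*y^4/49 + 8*y^3/21 + 12*y^2/35 + 16*y/35


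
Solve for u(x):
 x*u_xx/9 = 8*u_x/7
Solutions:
 u(x) = C1 + C2*x^(79/7)


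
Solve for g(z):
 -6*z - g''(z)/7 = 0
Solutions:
 g(z) = C1 + C2*z - 7*z^3


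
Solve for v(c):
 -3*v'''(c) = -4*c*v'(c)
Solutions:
 v(c) = C1 + Integral(C2*airyai(6^(2/3)*c/3) + C3*airybi(6^(2/3)*c/3), c)


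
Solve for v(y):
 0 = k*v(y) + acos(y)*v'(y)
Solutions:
 v(y) = C1*exp(-k*Integral(1/acos(y), y))


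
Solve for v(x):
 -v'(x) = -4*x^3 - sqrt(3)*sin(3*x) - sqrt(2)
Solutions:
 v(x) = C1 + x^4 + sqrt(2)*x - sqrt(3)*cos(3*x)/3


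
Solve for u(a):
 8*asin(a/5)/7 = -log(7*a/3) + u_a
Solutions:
 u(a) = C1 + a*log(a) + 8*a*asin(a/5)/7 - a*log(3) - a + a*log(7) + 8*sqrt(25 - a^2)/7


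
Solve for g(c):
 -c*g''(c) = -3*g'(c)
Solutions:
 g(c) = C1 + C2*c^4


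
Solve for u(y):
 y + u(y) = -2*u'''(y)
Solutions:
 u(y) = C3*exp(-2^(2/3)*y/2) - y + (C1*sin(2^(2/3)*sqrt(3)*y/4) + C2*cos(2^(2/3)*sqrt(3)*y/4))*exp(2^(2/3)*y/4)


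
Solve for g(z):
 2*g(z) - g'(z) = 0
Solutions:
 g(z) = C1*exp(2*z)


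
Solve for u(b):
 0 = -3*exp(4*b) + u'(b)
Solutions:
 u(b) = C1 + 3*exp(4*b)/4


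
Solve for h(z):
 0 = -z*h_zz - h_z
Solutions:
 h(z) = C1 + C2*log(z)


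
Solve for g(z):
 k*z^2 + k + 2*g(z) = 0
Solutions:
 g(z) = k*(-z^2 - 1)/2


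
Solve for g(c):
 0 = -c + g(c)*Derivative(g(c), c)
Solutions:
 g(c) = -sqrt(C1 + c^2)
 g(c) = sqrt(C1 + c^2)


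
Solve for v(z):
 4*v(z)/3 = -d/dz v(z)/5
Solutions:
 v(z) = C1*exp(-20*z/3)


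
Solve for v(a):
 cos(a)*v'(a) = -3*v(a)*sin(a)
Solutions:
 v(a) = C1*cos(a)^3


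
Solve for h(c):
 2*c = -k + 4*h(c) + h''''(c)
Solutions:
 h(c) = c/2 + k/4 + (C1*sin(c) + C2*cos(c))*exp(-c) + (C3*sin(c) + C4*cos(c))*exp(c)


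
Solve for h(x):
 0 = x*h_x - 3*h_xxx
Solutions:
 h(x) = C1 + Integral(C2*airyai(3^(2/3)*x/3) + C3*airybi(3^(2/3)*x/3), x)


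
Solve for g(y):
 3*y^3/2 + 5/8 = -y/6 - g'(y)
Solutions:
 g(y) = C1 - 3*y^4/8 - y^2/12 - 5*y/8


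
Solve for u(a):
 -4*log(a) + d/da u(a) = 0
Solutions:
 u(a) = C1 + 4*a*log(a) - 4*a


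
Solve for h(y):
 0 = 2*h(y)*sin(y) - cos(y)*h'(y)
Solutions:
 h(y) = C1/cos(y)^2


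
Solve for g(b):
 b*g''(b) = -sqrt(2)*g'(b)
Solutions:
 g(b) = C1 + C2*b^(1 - sqrt(2))


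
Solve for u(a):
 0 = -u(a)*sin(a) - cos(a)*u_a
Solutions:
 u(a) = C1*cos(a)


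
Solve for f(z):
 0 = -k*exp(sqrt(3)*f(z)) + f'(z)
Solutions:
 f(z) = sqrt(3)*(2*log(-1/(C1 + k*z)) - log(3))/6


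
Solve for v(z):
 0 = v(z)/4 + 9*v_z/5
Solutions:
 v(z) = C1*exp(-5*z/36)


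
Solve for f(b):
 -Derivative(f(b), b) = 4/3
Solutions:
 f(b) = C1 - 4*b/3


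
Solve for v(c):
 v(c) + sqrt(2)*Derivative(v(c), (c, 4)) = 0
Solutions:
 v(c) = (C1*sin(2^(3/8)*c/2) + C2*cos(2^(3/8)*c/2))*exp(-2^(3/8)*c/2) + (C3*sin(2^(3/8)*c/2) + C4*cos(2^(3/8)*c/2))*exp(2^(3/8)*c/2)


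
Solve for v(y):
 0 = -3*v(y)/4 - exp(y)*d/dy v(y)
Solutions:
 v(y) = C1*exp(3*exp(-y)/4)
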